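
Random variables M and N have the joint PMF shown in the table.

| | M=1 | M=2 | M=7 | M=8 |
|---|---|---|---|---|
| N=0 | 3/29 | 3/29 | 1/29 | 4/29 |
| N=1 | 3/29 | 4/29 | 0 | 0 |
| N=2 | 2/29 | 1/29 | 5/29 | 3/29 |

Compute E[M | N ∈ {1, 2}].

37/9

P(N ∈ {1, 2}) = 18/29.
Σ M·P over the event = 1·(3/29) + 1·(2/29) + 2·(4/29) + 2·(1/29) + 7·(5/29) + 8·(3/29) = 74/29.
E[M | N ∈ {1, 2}] = (74/29) / (18/29) = 37/9.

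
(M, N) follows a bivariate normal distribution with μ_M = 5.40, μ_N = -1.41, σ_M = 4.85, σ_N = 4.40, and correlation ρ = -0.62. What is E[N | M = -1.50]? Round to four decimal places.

The regression of N on M has slope ρ·σ_N/σ_M and passes through (μ_M, μ_N).
E[N | M=-1.50] = -1.41 + (-0.62)·(4.40/4.85)·(-1.50 − (5.40)) = -1.41 + (-0.562474)·(-6.9) = 2.4711.

2.4711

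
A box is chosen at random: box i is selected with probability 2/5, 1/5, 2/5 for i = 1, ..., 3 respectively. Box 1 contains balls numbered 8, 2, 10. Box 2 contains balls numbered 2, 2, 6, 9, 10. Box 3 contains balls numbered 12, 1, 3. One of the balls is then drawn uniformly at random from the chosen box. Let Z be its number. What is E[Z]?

149/25

E[Z | box 1] = (8+2+10)/3 = 20/3.
E[Z | box 2] = (2+2+6+9+10)/5 = 29/5.
E[Z | box 3] = (12+1+3)/3 = 16/3.
E[Z] = (2/5)·(20/3) + (1/5)·(29/5) + (2/5)·(16/3) = 149/25.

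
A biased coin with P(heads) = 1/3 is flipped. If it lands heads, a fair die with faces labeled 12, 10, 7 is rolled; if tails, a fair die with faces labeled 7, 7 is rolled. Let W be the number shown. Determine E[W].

71/9

E[W | heads] = (12+10+7)/3 = 29/3.
E[W | tails] = (7+7)/2 = 7.
E[W] = (1/3)·(29/3) + (2/3)·(7) = 71/9.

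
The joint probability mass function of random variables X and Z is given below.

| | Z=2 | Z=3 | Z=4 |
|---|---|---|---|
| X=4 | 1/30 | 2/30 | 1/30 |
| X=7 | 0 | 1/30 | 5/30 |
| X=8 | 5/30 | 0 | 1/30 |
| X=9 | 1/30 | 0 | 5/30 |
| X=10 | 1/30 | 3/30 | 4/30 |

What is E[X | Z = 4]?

P(Z = 4) = 8/15.
Σ X·P over the event = 4·(1/30) + 7·(5/30) + 8·(1/30) + 9·(5/30) + 10·(4/30) = 22/5.
E[X | Z = 4] = (22/5) / (8/15) = 33/4.

33/4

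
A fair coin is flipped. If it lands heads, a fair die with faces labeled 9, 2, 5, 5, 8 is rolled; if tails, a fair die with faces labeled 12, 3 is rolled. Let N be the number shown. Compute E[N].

E[N | heads] = (9+2+5+5+8)/5 = 29/5.
E[N | tails] = (12+3)/2 = 15/2.
By the law of total expectation,
E[N] = (1/2)·(29/5) + (1/2)·(15/2) = 133/20.

133/20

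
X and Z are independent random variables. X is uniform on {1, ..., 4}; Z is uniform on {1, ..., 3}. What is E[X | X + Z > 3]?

26/9

Outcomes with X + Z > 3: (1,3), (2,2), (2,3), (3,1), (3,2), (3,3), (4,1), (4,2), (4,3), each with probability 1/12.
E[X | X + Z > 3] = (1 + 2 + 2 + 3 + 3 + 3 + 4 + 4 + 4) / 9 = 26/9.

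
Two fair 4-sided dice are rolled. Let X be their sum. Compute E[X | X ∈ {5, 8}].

28/5

P(X ∈ {5, 8}) = 5/16.
Σ over the event: 5·1/4 + 8·1/16 = 7/4.
E[X | X ∈ {5, 8}] = (7/4) / (5/16) = 28/5.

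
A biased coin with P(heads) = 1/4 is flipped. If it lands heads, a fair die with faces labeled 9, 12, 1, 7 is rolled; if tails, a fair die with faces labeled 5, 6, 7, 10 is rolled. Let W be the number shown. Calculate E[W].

113/16

E[W | heads] = (9+12+1+7)/4 = 29/4.
E[W | tails] = (5+6+7+10)/4 = 7.
By the law of total expectation,
E[W] = (1/4)·(29/4) + (3/4)·(7) = 113/16.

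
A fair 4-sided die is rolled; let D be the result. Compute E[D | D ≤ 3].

2

Given D ≤ 3, D is equally likely to be any of {1, 2, 3}.
E[D | D ≤ 3] = (1 + 2 + 3) / 3 = 2.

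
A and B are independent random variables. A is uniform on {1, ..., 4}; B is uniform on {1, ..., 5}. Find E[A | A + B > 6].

10/3

Outcomes with A + B > 6: (2,5), (3,4), (3,5), (4,3), (4,4), (4,5), each with probability 1/20.
E[A | A + B > 6] = (2 + 3 + 3 + 4 + 4 + 4) / 6 = 10/3.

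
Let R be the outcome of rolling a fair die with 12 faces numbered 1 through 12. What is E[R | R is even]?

Given R is even, R is equally likely to be any of {2, 4, 6, 8, 10, 12}.
E[R | R is even] = (2 + 4 + 6 + 8 + 10 + 12) / 6 = 7.

7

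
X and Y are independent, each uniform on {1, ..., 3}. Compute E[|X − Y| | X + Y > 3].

P(X + Y > 3) = 2/3.
Summing |X−Y|·P(x,y) over outcomes with X + Y > 3 gives 2/3.
E[|X − Y| | X + Y > 3] = (2/3) / (2/3) = 1.

1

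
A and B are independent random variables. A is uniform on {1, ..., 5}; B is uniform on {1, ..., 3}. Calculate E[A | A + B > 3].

41/12

P(A + B > 3) = 4/5.
Summing A·P(x,y) over outcomes with A + B > 3 gives 41/15.
E[A | A + B > 3] = (41/15) / (4/5) = 41/12.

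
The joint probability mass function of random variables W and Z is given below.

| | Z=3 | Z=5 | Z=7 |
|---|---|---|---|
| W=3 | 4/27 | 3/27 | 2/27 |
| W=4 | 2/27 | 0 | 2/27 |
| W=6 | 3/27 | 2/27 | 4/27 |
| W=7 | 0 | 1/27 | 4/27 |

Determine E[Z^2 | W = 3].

P(W = 3) = 1/3.
Summing Z^2·P(W=x,Z=y) over the conditioning event gives 209/27.
E[Z^2 | W = 3] = (209/27) / (1/3) = 209/9.

209/9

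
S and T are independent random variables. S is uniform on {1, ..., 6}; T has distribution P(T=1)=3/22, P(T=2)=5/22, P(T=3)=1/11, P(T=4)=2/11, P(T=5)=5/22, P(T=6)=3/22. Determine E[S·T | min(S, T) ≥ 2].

P(min(S, T) ≥ 2) = 95/132.
Summing ST·P(x,y) over outcomes with min(S, T) ≥ 2 gives 125/11.
E[S·T | min(S, T) ≥ 2] = (125/11) / (95/132) = 300/19.

300/19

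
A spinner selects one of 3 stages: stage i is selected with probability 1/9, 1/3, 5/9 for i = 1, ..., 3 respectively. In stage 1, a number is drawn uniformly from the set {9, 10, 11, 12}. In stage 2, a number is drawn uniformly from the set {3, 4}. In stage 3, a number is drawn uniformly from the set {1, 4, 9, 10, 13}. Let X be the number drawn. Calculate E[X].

58/9

E[X | stage 1] = (9+10+11+12)/4 = 21/2.
E[X | stage 2] = (3+4)/2 = 7/2.
E[X | stage 3] = (1+4+9+10+13)/5 = 37/5.
By the law of total expectation,
E[X] = (1/9)·(21/2) + (1/3)·(7/2) + (5/9)·(37/5) = 58/9.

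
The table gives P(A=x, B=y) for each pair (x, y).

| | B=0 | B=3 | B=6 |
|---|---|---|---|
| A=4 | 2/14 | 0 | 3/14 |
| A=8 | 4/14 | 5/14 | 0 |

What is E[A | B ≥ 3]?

13/2

P(B ≥ 3) = 4/7.
Σ A·P over the event = 4·(3/14) + 8·(5/14) = 26/7.
E[A | B ≥ 3] = (26/7) / (4/7) = 13/2.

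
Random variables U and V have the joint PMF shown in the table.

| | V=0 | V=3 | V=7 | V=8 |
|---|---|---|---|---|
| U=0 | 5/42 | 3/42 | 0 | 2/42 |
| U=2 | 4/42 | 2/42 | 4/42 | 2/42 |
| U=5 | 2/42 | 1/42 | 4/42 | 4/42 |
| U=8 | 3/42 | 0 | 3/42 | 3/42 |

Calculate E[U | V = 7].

P(V = 7) = 11/42.
Σ U·P over the event = 2·(4/42) + 5·(4/42) + 8·(3/42) = 26/21.
E[U | V = 7] = (26/21) / (11/42) = 52/11.

52/11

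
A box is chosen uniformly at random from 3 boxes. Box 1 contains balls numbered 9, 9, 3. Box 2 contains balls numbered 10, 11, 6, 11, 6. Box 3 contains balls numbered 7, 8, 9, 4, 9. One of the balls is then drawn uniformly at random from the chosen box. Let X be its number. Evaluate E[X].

E[X | box 1] = (9+9+3)/3 = 7.
E[X | box 2] = (10+11+6+11+6)/5 = 44/5.
E[X | box 3] = (7+8+9+4+9)/5 = 37/5.
E[X] = (1/3)·(7) + (1/3)·(44/5) + (1/3)·(37/5) = 116/15.

116/15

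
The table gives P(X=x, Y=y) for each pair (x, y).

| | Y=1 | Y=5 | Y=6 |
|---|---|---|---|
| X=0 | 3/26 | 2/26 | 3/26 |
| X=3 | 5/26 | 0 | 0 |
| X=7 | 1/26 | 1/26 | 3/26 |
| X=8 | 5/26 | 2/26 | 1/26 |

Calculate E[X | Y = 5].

23/5

P(Y = 5) = 5/26.
Σ X·P over the event = 0·(2/26) + 7·(1/26) + 8·(2/26) = 23/26.
E[X | Y = 5] = (23/26) / (5/26) = 23/5.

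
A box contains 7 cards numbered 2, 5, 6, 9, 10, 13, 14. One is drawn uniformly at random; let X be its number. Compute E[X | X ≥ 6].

P(X ≥ 6) = 5/7.
Σ over the event: 6·1/7 + 9·1/7 + 10·1/7 + 13·1/7 + 14·1/7 = 52/7.
E[X | X ≥ 6] = (52/7) / (5/7) = 52/5.

52/5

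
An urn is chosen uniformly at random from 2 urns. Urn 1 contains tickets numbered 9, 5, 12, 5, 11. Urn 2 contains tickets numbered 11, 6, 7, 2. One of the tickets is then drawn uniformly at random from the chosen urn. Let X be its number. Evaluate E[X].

149/20

E[X | urn 1] = (9+5+12+5+11)/5 = 42/5.
E[X | urn 2] = (11+6+7+2)/4 = 13/2.
E[X] = (1/2)·(42/5) + (1/2)·(13/2) = 149/20.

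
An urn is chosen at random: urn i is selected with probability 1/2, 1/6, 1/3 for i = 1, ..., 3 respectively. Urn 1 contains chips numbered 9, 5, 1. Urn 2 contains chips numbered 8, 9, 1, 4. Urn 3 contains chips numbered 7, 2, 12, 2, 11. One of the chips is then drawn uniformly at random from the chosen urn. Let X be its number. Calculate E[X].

E[X | urn 1] = (9+5+1)/3 = 5.
E[X | urn 2] = (8+9+1+4)/4 = 11/2.
E[X | urn 3] = (7+2+12+2+11)/5 = 34/5.
By the law of total expectation,
E[X] = (1/2)·(5) + (1/6)·(11/2) + (1/3)·(34/5) = 341/60.

341/60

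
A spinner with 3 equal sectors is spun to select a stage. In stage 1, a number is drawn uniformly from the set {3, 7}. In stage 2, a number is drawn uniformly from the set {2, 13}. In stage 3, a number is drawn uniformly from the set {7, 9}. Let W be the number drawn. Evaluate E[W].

E[W | stage 1] = (3+7)/2 = 5.
E[W | stage 2] = (2+13)/2 = 15/2.
E[W | stage 3] = (7+9)/2 = 8.
E[W] = (1/3)·(5) + (1/3)·(15/2) + (1/3)·(8) = 41/6.

41/6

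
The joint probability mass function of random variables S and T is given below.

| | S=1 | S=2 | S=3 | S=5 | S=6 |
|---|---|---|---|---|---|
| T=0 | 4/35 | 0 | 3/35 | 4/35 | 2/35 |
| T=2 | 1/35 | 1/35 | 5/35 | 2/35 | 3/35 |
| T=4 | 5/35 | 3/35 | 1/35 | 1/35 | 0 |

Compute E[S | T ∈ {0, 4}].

P(T ∈ {0, 4}) = 23/35.
Σ S·P over the event = 1·(4/35) + 1·(5/35) + 2·(3/35) + 3·(3/35) + 3·(1/35) + 5·(4/35) + 5·(1/35) + 6·(2/35) = 64/35.
E[S | T ∈ {0, 4}] = (64/35) / (23/35) = 64/23.

64/23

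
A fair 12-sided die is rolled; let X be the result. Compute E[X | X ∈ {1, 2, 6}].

P(X ∈ {1, 2, 6}) = 1/4.
Σ over the event: 1·1/12 + 2·1/12 + 6·1/12 = 3/4.
E[X | X ∈ {1, 2, 6}] = (3/4) / (1/4) = 3.

3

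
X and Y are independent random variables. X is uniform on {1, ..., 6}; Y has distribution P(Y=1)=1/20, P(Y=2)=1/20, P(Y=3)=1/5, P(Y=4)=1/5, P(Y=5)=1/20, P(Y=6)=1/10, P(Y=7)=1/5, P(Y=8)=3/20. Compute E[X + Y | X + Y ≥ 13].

133/10

P(X + Y ≥ 13) = 1/12.
Summing (X+Y)·P(x,y) over outcomes with X + Y ≥ 13 gives 133/120.
E[X + Y | X + Y ≥ 13] = (133/120) / (1/12) = 133/10.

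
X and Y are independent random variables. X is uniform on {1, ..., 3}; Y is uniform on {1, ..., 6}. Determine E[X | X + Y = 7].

Outcomes with X + Y = 7: (1,6), (2,5), (3,4), each with probability 1/18.
E[X | X + Y = 7] = (1 + 2 + 3) / 3 = 2.

2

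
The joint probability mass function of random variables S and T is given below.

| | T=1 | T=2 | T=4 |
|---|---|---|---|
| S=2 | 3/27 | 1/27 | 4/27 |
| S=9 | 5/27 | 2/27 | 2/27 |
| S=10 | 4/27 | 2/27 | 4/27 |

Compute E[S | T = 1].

P(T = 1) = 4/9.
Σ S·P over the event = 2·(3/27) + 9·(5/27) + 10·(4/27) = 91/27.
E[S | T = 1] = (91/27) / (4/9) = 91/12.

91/12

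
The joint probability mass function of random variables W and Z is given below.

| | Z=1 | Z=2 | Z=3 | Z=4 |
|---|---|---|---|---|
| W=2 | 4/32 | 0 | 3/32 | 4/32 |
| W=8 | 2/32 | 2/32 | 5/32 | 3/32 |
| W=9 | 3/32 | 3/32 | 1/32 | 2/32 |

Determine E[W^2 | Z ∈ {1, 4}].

P(Z ∈ {1, 4}) = 9/16.
Σ W^2·P over the event = 4·(4/32) + 4·(4/32) + 64·(2/32) + 64·(3/32) + 81·(3/32) + 81·(2/32) = 757/32.
E[W^2 | Z ∈ {1, 4}] = (757/32) / (9/16) = 757/18.

757/18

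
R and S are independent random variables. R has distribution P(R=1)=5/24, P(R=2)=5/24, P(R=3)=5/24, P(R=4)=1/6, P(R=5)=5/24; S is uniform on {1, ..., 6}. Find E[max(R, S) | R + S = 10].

49/9

P(R + S = 10) = 1/16.
Summing max(R,S)·P(x,y) over outcomes with R + S = 10 gives 49/144.
E[max(R, S) | R + S = 10] = (49/144) / (1/16) = 49/9.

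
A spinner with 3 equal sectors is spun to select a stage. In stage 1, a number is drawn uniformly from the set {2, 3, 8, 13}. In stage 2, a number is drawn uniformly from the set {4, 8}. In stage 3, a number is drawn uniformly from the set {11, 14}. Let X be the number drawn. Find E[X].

E[X | stage 1] = (2+3+8+13)/4 = 13/2.
E[X | stage 2] = (4+8)/2 = 6.
E[X | stage 3] = (11+14)/2 = 25/2.
E[X] = (1/3)·(13/2) + (1/3)·(6) + (1/3)·(25/2) = 25/3.

25/3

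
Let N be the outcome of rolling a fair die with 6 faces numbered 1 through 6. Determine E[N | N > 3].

Given N > 3, N is equally likely to be any of {4, 5, 6}.
E[N | N > 3] = (4 + 5 + 6) / 3 = 5.

5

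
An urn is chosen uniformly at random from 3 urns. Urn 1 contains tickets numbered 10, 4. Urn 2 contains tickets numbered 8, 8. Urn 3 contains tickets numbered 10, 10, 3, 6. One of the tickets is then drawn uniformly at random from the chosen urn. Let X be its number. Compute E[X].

E[X | urn 1] = (10+4)/2 = 7.
E[X | urn 2] = (8+8)/2 = 8.
E[X | urn 3] = (10+10+3+6)/4 = 29/4.
E[X] = (1/3)·(7) + (1/3)·(8) + (1/3)·(29/4) = 89/12.

89/12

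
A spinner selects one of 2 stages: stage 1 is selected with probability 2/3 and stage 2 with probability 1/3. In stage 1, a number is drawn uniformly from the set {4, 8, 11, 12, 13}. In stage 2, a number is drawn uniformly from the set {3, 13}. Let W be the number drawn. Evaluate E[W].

E[W | stage 1] = (4+8+11+12+13)/5 = 48/5.
E[W | stage 2] = (3+13)/2 = 8.
By the law of total expectation,
E[W] = (2/3)·(48/5) + (1/3)·(8) = 136/15.

136/15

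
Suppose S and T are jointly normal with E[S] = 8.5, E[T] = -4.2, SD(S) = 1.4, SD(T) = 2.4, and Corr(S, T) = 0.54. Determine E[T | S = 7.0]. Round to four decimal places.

The regression of T on S has slope ρ·σ_T/σ_S and passes through (μ_S, μ_T).
E[T | S=7.0] = -4.2 + (0.54)·(2.4/1.4)·(7.0 − (8.5)) = -4.2 + (0.92571)·(-1.5) = -5.5886.

-5.5886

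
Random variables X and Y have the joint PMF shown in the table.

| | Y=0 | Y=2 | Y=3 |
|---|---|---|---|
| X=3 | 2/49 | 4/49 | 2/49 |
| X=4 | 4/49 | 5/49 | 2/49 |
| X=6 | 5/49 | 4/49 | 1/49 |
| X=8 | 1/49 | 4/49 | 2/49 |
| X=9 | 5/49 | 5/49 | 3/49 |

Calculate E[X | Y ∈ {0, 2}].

238/39

P(Y ∈ {0, 2}) = 39/49.
Summing X·P(X=x,Y=y) over the conditioning event gives 34/7.
E[X | Y ∈ {0, 2}] = (34/7) / (39/49) = 238/39.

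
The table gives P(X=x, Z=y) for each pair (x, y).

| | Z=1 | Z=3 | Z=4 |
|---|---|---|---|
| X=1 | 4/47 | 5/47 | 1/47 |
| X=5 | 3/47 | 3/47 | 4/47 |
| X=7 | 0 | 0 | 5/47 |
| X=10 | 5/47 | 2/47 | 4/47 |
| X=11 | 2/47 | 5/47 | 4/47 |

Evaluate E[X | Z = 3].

19/3

P(Z = 3) = 15/47.
Summing X·P(X=x,Z=y) over the conditioning event gives 95/47.
E[X | Z = 3] = (95/47) / (15/47) = 19/3.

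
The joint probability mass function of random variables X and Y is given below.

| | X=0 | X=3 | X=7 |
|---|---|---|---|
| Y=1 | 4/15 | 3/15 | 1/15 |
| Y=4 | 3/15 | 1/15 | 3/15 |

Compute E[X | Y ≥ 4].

P(Y ≥ 4) = 7/15.
Σ X·P over the event = 0·(3/15) + 3·(1/15) + 7·(3/15) = 8/5.
E[X | Y ≥ 4] = (8/5) / (7/15) = 24/7.

24/7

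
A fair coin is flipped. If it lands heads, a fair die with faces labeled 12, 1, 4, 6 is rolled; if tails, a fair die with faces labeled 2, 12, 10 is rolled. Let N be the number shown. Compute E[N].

55/8

E[N | heads] = (12+1+4+6)/4 = 23/4.
E[N | tails] = (2+12+10)/3 = 8.
By the law of total expectation,
E[N] = (1/2)·(23/4) + (1/2)·(8) = 55/8.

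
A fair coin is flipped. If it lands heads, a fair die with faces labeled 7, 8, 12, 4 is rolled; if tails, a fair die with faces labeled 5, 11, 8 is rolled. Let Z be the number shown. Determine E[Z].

63/8

E[Z | heads] = (7+8+12+4)/4 = 31/4.
E[Z | tails] = (5+11+8)/3 = 8.
By the law of total expectation,
E[Z] = (1/2)·(31/4) + (1/2)·(8) = 63/8.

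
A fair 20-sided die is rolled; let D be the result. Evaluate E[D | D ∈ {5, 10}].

15/2

P(D ∈ {5, 10}) = 1/10.
Σ over the event: 5·1/20 + 10·1/20 = 3/4.
E[D | D ∈ {5, 10}] = (3/4) / (1/10) = 15/2.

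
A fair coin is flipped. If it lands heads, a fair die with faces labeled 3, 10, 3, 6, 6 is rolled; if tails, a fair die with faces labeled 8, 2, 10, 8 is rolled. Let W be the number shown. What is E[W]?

E[W | heads] = (3+10+3+6+6)/5 = 28/5.
E[W | tails] = (8+2+10+8)/4 = 7.
By the law of total expectation,
E[W] = (1/2)·(28/5) + (1/2)·(7) = 63/10.

63/10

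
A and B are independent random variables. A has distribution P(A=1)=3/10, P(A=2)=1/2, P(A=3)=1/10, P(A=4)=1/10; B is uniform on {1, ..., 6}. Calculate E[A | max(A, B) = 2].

23/13

P(max(A, B) = 2) = 13/60.
Summing A·P(x,y) over outcomes with max(A, B) = 2 gives 23/60.
E[A | max(A, B) = 2] = (23/60) / (13/60) = 23/13.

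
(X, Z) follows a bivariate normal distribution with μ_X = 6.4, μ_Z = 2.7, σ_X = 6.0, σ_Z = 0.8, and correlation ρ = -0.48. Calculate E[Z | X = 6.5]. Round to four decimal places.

2.6936

For a bivariate normal, E[Z | X=x] = μ_Z + ρ·(σ_Z/σ_X)·(x − μ_X).
E[Z | X=6.5] = 2.7 + (-0.48)·(0.8/6.0)·(6.5 − (6.4)) = 2.7 + (-0.064)·(0.1) = 2.6936.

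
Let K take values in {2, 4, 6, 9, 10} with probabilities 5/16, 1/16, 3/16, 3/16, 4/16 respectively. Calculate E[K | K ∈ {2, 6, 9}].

5

P(K ∈ {2, 6, 9}) = 11/16.
Σ over the event: 2·5/16 + 6·3/16 + 9·3/16 = 55/16.
E[K | K ∈ {2, 6, 9}] = (55/16) / (11/16) = 5.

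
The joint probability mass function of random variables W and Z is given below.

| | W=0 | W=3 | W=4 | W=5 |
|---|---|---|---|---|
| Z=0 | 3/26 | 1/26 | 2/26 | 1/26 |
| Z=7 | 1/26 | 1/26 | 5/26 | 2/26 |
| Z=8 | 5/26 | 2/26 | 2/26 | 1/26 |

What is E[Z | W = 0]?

P(W = 0) = 9/26.
Σ Z·P over the event = 0·(3/26) + 7·(1/26) + 8·(5/26) = 47/26.
E[Z | W = 0] = (47/26) / (9/26) = 47/9.

47/9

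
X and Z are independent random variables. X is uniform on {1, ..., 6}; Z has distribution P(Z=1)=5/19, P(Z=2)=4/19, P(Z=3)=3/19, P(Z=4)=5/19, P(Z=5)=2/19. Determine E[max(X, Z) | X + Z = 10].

40/7

P(X + Z = 10) = 7/114.
Summing max(X,Z)·P(x,y) over outcomes with X + Z = 10 gives 20/57.
E[max(X, Z) | X + Z = 10] = (20/57) / (7/114) = 40/7.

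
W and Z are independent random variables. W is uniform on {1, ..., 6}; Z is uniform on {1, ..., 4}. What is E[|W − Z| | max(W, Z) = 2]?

Outcomes with max(W, Z) = 2: (1,2), (2,1), (2,2), each with probability 1/24.
E[|W − Z| | max(W, Z) = 2] = (1 + 1 + 0) / 3 = 2/3.

2/3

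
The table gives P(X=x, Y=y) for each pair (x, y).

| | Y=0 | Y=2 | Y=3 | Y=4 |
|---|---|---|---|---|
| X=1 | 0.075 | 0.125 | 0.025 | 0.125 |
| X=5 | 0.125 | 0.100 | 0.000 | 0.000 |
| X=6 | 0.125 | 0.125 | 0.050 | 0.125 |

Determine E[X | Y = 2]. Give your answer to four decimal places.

3.9286

P(Y = 2) = 0.350.
Σ X·P over the event = 1·(0.125) + 5·(0.100) + 6·(0.125) = 1.375.
E[X | Y = 2] = (1.375) / (0.350) = 3.9286.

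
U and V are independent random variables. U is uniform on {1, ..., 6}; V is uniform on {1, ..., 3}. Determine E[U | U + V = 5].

3

Outcomes with U + V = 5: (2,3), (3,2), (4,1), each with probability 1/18.
E[U | U + V = 5] = (2 + 3 + 4) / 3 = 3.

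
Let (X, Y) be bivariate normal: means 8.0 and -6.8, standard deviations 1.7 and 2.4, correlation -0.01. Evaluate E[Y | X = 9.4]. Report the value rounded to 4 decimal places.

The regression of Y on X has slope ρ·σ_Y/σ_X and passes through (μ_X, μ_Y).
E[Y | X=9.4] = -6.8 + (-0.01)·(2.4/1.7)·(9.4 − (8.0)) = -6.8 + (-0.014118)·(1.4) = -6.8198.

-6.8198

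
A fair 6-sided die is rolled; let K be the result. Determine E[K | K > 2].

9/2

Given K > 2, K is equally likely to be any of {3, 4, 5, 6}.
E[K | K > 2] = (3 + 4 + 5 + 6) / 4 = 9/2.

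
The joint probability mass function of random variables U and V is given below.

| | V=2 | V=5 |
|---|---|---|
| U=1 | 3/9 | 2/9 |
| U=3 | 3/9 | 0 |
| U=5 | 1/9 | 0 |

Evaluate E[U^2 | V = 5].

1

P(V = 5) = 2/9.
Σ U^2·P over the event = 1·(2/9) = 2/9.
E[U^2 | V = 5] = (2/9) / (2/9) = 1.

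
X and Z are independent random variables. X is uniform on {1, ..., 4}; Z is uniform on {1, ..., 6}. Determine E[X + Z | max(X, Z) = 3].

24/5

Outcomes with max(X, Z) = 3: (1,3), (2,3), (3,1), (3,2), (3,3), each with probability 1/24.
E[X + Z | max(X, Z) = 3] = (4 + 5 + 4 + 5 + 6) / 5 = 24/5.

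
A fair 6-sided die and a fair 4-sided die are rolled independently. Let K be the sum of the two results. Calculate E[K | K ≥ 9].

28/3

P(K ≥ 9) = 1/8.
Σ over the event: 9·1/12 + 10·1/24 = 7/6.
E[K | K ≥ 9] = (7/6) / (1/8) = 28/3.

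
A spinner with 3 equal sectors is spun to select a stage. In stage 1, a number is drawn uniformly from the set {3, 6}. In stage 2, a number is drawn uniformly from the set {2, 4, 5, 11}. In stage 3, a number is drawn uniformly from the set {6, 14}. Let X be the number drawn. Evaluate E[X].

20/3

E[X | stage 1] = (3+6)/2 = 9/2.
E[X | stage 2] = (2+4+5+11)/4 = 11/2.
E[X | stage 3] = (6+14)/2 = 10.
E[X] = (1/3)·(9/2) + (1/3)·(11/2) + (1/3)·(10) = 20/3.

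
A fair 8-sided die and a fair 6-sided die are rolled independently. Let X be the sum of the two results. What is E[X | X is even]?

P(X is even) = 1/2.
Σ over the event: 2·1/48 + 4·1/16 + 6·5/48 + 8·1/8 + 10·5/48 + 12·1/16 + 14·1/48 = 4.
E[X | X is even] = (4) / (1/2) = 8.

8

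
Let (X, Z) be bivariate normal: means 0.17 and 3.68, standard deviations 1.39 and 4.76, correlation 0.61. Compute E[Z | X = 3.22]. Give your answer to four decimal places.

10.0512

For a bivariate normal, E[Z | X=x] = μ_Z + ρ·(σ_Z/σ_X)·(x − μ_X).
E[Z | X=3.22] = 3.68 + (0.61)·(4.76/1.39)·(3.22 − (0.17)) = 3.68 + (2.08892)·(3.05) = 10.0512.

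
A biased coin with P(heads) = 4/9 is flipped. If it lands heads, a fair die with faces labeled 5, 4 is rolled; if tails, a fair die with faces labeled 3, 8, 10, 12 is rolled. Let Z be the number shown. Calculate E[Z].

79/12

E[Z | heads] = (5+4)/2 = 9/2.
E[Z | tails] = (3+8+10+12)/4 = 33/4.
E[Z] = (4/9)·(9/2) + (5/9)·(33/4) = 79/12.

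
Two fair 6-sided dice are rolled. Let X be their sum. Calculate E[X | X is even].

7

P(X is even) = 1/2.
Σ over the event: 2·1/36 + 4·1/12 + 6·5/36 + 8·5/36 + 10·1/12 + 12·1/36 = 7/2.
E[X | X is even] = (7/2) / (1/2) = 7.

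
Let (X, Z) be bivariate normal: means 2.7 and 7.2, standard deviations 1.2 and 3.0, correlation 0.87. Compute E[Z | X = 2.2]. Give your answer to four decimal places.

For a bivariate normal, E[Z | X=x] = μ_Z + ρ·(σ_Z/σ_X)·(x − μ_X).
E[Z | X=2.2] = 7.2 + (0.87)·(3.0/1.2)·(2.2 − (2.7)) = 7.2 + (2.175)·(-0.5) = 6.1125.

6.1125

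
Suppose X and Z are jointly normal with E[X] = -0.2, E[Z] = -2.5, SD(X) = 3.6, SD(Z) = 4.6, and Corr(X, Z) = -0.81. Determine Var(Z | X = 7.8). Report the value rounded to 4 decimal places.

7.2769

The conditional variance in a bivariate normal is σ_Z²(1 − ρ²), independent of x.
Var(Z | X=7.8) = (4.6)²·(1 − (-0.81)²) = 21.16·0.3439 = 7.2769.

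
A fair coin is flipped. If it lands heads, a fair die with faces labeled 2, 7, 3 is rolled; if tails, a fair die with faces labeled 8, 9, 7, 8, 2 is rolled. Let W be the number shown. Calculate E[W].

27/5

E[W | heads] = (2+7+3)/3 = 4.
E[W | tails] = (8+9+7+8+2)/5 = 34/5.
By the law of total expectation,
E[W] = (1/2)·(4) + (1/2)·(34/5) = 27/5.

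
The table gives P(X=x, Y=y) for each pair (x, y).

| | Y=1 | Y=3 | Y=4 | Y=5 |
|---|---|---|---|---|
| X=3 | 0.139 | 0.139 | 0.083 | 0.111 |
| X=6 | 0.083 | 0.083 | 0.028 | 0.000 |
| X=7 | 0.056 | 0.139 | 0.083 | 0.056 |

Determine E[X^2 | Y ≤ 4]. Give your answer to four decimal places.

28.6375

P(Y ≤ 4) = 0.833.
Summing X^2·P(X=x,Y=y) over the conditioning event gives 23.855.
E[X^2 | Y ≤ 4] = (23.855) / (0.833) = 28.6375.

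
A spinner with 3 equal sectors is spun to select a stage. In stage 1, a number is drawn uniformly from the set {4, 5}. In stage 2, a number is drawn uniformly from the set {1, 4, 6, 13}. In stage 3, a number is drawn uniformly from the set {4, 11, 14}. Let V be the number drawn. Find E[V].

E[V | stage 1] = (4+5)/2 = 9/2.
E[V | stage 2] = (1+4+6+13)/4 = 6.
E[V | stage 3] = (4+11+14)/3 = 29/3.
E[V] = (1/3)·(9/2) + (1/3)·(6) + (1/3)·(29/3) = 121/18.

121/18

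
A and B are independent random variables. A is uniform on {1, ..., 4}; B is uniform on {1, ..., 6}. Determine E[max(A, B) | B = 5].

Outcomes with B = 5: (1,5), (2,5), (3,5), (4,5), each with probability 1/24.
E[max(A, B) | B = 5] = (5 + 5 + 5 + 5) / 4 = 5.

5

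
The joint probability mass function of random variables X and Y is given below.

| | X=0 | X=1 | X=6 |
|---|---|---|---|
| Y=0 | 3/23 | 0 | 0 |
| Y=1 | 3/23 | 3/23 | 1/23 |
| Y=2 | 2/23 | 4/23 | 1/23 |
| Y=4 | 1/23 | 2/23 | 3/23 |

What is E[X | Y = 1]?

P(Y = 1) = 7/23.
Σ X·P over the event = 0·(3/23) + 1·(3/23) + 6·(1/23) = 9/23.
E[X | Y = 1] = (9/23) / (7/23) = 9/7.

9/7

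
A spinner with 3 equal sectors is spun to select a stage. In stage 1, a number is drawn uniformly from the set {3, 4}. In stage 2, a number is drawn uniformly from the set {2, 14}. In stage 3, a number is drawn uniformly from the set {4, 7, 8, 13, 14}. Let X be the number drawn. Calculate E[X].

69/10

E[X | stage 1] = (3+4)/2 = 7/2.
E[X | stage 2] = (2+14)/2 = 8.
E[X | stage 3] = (4+7+8+13+14)/5 = 46/5.
By the law of total expectation,
E[X] = (1/3)·(7/2) + (1/3)·(8) + (1/3)·(46/5) = 69/10.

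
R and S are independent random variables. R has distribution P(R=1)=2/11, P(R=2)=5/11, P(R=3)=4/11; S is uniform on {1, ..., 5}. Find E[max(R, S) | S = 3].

P(S = 3) = 1/5.
Summing max(R,S)·P(x,y) over outcomes with S = 3 gives 3/5.
E[max(R, S) | S = 3] = (3/5) / (1/5) = 3.

3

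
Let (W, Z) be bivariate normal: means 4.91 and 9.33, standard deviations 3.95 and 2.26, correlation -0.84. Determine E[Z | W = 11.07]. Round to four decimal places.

The regression of Z on W has slope ρ·σ_Z/σ_W and passes through (μ_W, μ_Z).
E[Z | W=11.07] = 9.33 + (-0.84)·(2.26/3.95)·(11.07 − (4.91)) = 9.33 + (-0.480608)·(6.16) = 6.3695.

6.3695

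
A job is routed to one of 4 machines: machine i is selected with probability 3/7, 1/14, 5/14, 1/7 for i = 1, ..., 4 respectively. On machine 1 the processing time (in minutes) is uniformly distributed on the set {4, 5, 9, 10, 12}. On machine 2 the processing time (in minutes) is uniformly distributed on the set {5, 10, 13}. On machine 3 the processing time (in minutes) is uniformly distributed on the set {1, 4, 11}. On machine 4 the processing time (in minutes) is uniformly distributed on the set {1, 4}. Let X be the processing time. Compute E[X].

E[X | machine 1] = (4+5+9+10+12)/5 = 8.
E[X | machine 2] = (5+10+13)/3 = 28/3.
E[X | machine 3] = (1+4+11)/3 = 16/3.
E[X | machine 4] = (1+4)/2 = 5/2.
By the law of total expectation,
E[X] = (3/7)·(8) + (1/14)·(28/3) + (5/14)·(16/3) + (1/7)·(5/2) = 89/14.

89/14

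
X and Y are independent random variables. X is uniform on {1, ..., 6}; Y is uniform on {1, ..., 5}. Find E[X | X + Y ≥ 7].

14/3

P(X + Y ≥ 7) = 1/2.
Summing X·P(x,y) over outcomes with X + Y ≥ 7 gives 7/3.
E[X | X + Y ≥ 7] = (7/3) / (1/2) = 14/3.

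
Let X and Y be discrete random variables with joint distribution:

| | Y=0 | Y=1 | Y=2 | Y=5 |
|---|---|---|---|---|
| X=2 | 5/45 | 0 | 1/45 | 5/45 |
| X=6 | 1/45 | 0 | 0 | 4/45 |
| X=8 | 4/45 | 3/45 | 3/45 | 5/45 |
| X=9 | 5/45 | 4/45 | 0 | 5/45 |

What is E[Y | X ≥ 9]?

29/14

P(X ≥ 9) = 14/45.
Σ Y·P over the event = 0·(5/45) + 1·(4/45) + 5·(5/45) = 29/45.
E[Y | X ≥ 9] = (29/45) / (14/45) = 29/14.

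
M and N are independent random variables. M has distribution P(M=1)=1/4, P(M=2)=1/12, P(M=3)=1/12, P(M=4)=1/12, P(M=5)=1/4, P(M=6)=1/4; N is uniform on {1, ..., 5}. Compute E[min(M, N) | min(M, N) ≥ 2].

P(min(M, N) ≥ 2) = 3/5.
Summing min(M,N)·P(x,y) over outcomes with min(M, N) ≥ 2 gives 29/15.
E[min(M, N) | min(M, N) ≥ 2] = (29/15) / (3/5) = 29/9.

29/9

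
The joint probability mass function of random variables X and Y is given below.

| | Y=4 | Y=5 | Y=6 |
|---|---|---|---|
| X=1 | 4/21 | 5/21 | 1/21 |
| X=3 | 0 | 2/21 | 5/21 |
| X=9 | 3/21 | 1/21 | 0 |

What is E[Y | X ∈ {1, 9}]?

32/7

P(X ∈ {1, 9}) = 2/3.
Σ Y·P over the event = 4·(4/21) + 5·(5/21) + 6·(1/21) + 4·(3/21) + 5·(1/21) = 64/21.
E[Y | X ∈ {1, 9}] = (64/21) / (2/3) = 32/7.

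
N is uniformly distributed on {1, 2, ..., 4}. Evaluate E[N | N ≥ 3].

Given N ≥ 3, N is equally likely to be any of {3, 4}.
E[N | N ≥ 3] = (3 + 4) / 2 = 7/2.

7/2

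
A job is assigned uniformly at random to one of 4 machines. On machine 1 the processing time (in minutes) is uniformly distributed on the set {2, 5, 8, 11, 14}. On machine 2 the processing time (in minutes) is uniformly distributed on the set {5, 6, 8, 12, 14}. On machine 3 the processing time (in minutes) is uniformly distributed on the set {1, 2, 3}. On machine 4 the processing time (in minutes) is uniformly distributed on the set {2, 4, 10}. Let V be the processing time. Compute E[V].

E[V | machine 1] = (2+5+8+11+14)/5 = 8.
E[V | machine 2] = (5+6+8+12+14)/5 = 9.
E[V | machine 3] = (1+2+3)/3 = 2.
E[V | machine 4] = (2+4+10)/3 = 16/3.
By the law of total expectation,
E[V] = (1/4)·(8) + (1/4)·(9) + (1/4)·(2) + (1/4)·(16/3) = 73/12.

73/12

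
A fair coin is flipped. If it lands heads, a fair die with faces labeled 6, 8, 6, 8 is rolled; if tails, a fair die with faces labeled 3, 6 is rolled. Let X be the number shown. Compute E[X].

E[X | heads] = (6+8+6+8)/4 = 7.
E[X | tails] = (3+6)/2 = 9/2.
E[X] = (1/2)·(7) + (1/2)·(9/2) = 23/4.

23/4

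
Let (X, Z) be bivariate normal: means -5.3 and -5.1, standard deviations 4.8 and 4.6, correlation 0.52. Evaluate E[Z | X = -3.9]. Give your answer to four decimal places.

For a bivariate normal, E[Z | X=x] = μ_Z + ρ·(σ_Z/σ_X)·(x − μ_X).
E[Z | X=-3.9] = -5.1 + (0.52)·(4.6/4.8)·(-3.9 − (-5.3)) = -5.1 + (0.49833)·(1.4) = -4.4023.

-4.4023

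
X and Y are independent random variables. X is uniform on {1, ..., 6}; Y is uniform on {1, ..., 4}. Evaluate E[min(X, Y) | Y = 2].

Outcomes with Y = 2: (1,2), (2,2), (3,2), (4,2), (5,2), (6,2), each with probability 1/24.
E[min(X, Y) | Y = 2] = (1 + 2 + 2 + 2 + 2 + 2) / 6 = 11/6.

11/6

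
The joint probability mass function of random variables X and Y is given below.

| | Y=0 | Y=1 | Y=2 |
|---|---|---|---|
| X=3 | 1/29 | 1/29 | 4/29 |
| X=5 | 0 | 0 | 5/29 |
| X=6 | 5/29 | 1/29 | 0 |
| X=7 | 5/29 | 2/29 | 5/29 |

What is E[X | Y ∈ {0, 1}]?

91/15

P(Y ∈ {0, 1}) = 15/29.
Σ X·P over the event = 3·(1/29) + 3·(1/29) + 6·(5/29) + 6·(1/29) + 7·(5/29) + 7·(2/29) = 91/29.
E[X | Y ∈ {0, 1}] = (91/29) / (15/29) = 91/15.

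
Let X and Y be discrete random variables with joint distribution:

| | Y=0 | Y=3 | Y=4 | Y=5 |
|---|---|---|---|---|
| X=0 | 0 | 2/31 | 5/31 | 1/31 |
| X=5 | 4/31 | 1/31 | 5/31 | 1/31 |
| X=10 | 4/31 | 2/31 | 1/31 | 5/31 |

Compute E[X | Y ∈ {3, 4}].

15/4

P(Y ∈ {3, 4}) = 16/31.
Σ X·P over the event = 0·(2/31) + 0·(5/31) + 5·(1/31) + 5·(5/31) + 10·(2/31) + 10·(1/31) = 60/31.
E[X | Y ∈ {3, 4}] = (60/31) / (16/31) = 15/4.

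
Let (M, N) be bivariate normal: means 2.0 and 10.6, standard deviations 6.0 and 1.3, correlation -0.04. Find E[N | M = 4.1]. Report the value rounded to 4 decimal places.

The regression of N on M has slope ρ·σ_N/σ_M and passes through (μ_M, μ_N).
E[N | M=4.1] = 10.6 + (-0.04)·(1.3/6.0)·(4.1 − (2.0)) = 10.6 + (-0.0086667)·(2.1) = 10.5818.

10.5818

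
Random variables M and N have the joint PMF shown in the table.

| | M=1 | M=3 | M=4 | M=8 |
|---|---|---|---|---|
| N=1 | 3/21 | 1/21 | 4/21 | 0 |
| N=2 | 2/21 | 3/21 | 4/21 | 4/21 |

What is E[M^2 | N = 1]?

P(N = 1) = 8/21.
Σ M^2·P over the event = 1·(3/21) + 9·(1/21) + 16·(4/21) = 76/21.
E[M^2 | N = 1] = (76/21) / (8/21) = 19/2.

19/2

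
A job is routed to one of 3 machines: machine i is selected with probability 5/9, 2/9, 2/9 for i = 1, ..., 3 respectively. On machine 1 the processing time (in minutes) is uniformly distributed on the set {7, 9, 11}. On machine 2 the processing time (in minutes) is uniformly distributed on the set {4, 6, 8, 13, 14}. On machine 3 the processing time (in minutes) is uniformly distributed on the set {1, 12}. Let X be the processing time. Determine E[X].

E[X | machine 1] = (7+9+11)/3 = 9.
E[X | machine 2] = (4+6+8+13+14)/5 = 9.
E[X | machine 3] = (1+12)/2 = 13/2.
By the law of total expectation,
E[X] = (5/9)·(9) + (2/9)·(9) + (2/9)·(13/2) = 76/9.

76/9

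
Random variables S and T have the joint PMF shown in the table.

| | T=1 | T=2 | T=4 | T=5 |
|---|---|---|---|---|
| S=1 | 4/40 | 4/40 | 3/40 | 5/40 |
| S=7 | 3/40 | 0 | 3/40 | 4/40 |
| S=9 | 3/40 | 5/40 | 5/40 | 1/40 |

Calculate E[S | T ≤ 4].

P(T ≤ 4) = 3/4.
Σ S·P over the event = 1·(4/40) + 1·(4/40) + 1·(3/40) + 7·(3/40) + 7·(3/40) + 9·(3/40) + 9·(5/40) + 9·(5/40) = 17/4.
E[S | T ≤ 4] = (17/4) / (3/4) = 17/3.

17/3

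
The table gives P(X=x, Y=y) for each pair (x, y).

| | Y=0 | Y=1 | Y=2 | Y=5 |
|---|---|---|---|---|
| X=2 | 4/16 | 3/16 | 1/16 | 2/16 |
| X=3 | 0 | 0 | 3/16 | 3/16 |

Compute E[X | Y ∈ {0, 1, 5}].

9/4

P(Y ∈ {0, 1, 5}) = 3/4.
Summing X·P(X=x,Y=y) over the conditioning event gives 27/16.
E[X | Y ∈ {0, 1, 5}] = (27/16) / (3/4) = 9/4.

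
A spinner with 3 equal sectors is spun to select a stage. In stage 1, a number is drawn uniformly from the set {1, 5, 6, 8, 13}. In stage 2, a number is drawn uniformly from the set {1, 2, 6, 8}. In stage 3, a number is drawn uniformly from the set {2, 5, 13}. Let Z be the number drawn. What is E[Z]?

1051/180

E[Z | stage 1] = (1+5+6+8+13)/5 = 33/5.
E[Z | stage 2] = (1+2+6+8)/4 = 17/4.
E[Z | stage 3] = (2+5+13)/3 = 20/3.
E[Z] = (1/3)·(33/5) + (1/3)·(17/4) + (1/3)·(20/3) = 1051/180.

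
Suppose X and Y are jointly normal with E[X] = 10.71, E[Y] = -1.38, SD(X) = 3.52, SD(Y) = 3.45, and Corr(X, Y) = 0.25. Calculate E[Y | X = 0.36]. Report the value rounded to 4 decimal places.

The regression of Y on X has slope ρ·σ_Y/σ_X and passes through (μ_X, μ_Y).
E[Y | X=0.36] = -1.38 + (0.25)·(3.45/3.52)·(0.36 − (10.71)) = -1.38 + (0.245028)·(-10.35) = -3.9160.

-3.9160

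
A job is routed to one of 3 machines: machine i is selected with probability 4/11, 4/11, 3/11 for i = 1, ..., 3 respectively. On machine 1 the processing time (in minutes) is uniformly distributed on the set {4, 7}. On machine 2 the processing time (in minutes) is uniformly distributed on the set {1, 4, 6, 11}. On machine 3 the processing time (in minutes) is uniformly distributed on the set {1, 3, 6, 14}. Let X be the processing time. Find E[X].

E[X | machine 1] = (4+7)/2 = 11/2.
E[X | machine 2] = (1+4+6+11)/4 = 11/2.
E[X | machine 3] = (1+3+6+14)/4 = 6.
By the law of total expectation,
E[X] = (4/11)·(11/2) + (4/11)·(11/2) + (3/11)·(6) = 62/11.

62/11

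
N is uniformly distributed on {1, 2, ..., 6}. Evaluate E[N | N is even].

Given N is even, N is equally likely to be any of {2, 4, 6}.
E[N | N is even] = (2 + 4 + 6) / 3 = 4.

4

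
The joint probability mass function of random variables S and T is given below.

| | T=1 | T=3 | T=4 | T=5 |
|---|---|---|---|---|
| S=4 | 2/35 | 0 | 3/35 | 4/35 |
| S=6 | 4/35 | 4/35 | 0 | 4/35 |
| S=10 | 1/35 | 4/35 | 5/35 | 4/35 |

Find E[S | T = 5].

20/3

P(T = 5) = 12/35.
Σ S·P over the event = 4·(4/35) + 6·(4/35) + 10·(4/35) = 16/7.
E[S | T = 5] = (16/7) / (12/35) = 20/3.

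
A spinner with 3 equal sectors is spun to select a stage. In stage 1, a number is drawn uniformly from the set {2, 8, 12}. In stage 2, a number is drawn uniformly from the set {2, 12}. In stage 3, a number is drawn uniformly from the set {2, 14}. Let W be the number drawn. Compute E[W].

E[W | stage 1] = (2+8+12)/3 = 22/3.
E[W | stage 2] = (2+12)/2 = 7.
E[W | stage 3] = (2+14)/2 = 8.
By the law of total expectation,
E[W] = (1/3)·(22/3) + (1/3)·(7) + (1/3)·(8) = 67/9.

67/9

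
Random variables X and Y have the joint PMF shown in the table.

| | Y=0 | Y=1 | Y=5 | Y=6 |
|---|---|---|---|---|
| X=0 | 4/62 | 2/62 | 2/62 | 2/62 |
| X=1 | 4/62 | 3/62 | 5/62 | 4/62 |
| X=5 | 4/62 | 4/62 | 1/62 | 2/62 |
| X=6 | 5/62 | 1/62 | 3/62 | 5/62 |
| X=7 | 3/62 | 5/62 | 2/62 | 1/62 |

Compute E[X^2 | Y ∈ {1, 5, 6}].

P(Y ∈ {1, 5, 6}) = 21/31.
Summing X^2·P(X=x,Y=y) over the conditioning event gives 903/62.
E[X^2 | Y ∈ {1, 5, 6}] = (903/62) / (21/31) = 43/2.

43/2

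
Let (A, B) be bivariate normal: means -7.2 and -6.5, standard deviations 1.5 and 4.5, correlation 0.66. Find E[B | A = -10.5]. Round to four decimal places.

The regression of B on A has slope ρ·σ_B/σ_A and passes through (μ_A, μ_B).
E[B | A=-10.5] = -6.5 + (0.66)·(4.5/1.5)·(-10.5 − (-7.2)) = -6.5 + (1.98)·(-3.3) = -13.0340.

-13.0340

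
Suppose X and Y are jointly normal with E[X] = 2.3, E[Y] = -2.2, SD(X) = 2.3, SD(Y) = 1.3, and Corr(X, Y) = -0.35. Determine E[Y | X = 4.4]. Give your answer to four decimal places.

-2.6154

E[Y | X=x] = μ_Y + ρ(σ_Y/σ_X)(x − μ_X) for jointly normal variables.
E[Y | X=4.4] = -2.2 + (-0.35)·(1.3/2.3)·(4.4 − (2.3)) = -2.2 + (-0.19783)·(2.1) = -2.6154.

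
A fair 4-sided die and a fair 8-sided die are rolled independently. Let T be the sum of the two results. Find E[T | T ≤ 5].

4

P(T ≤ 5) = 5/16.
Σ over the event: 2·1/32 + 3·1/16 + 4·3/32 + 5·1/8 = 5/4.
E[T | T ≤ 5] = (5/4) / (5/16) = 4.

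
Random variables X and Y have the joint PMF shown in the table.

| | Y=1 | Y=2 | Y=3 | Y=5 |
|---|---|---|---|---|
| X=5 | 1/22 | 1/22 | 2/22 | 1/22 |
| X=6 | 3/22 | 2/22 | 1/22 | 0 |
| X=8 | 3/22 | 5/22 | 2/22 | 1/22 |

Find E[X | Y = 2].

57/8

P(Y = 2) = 4/11.
Σ X·P over the event = 5·(1/22) + 6·(2/22) + 8·(5/22) = 57/22.
E[X | Y = 2] = (57/22) / (4/11) = 57/8.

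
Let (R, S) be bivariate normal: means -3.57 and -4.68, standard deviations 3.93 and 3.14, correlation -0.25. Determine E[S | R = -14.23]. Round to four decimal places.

For a bivariate normal, E[S | R=x] = μ_S + ρ·(σ_S/σ_R)·(x − μ_R).
E[S | R=-14.23] = -4.68 + (-0.25)·(3.14/3.93)·(-14.23 − (-3.57)) = -4.68 + (-0.19975)·(-10.66) = -2.5507.

-2.5507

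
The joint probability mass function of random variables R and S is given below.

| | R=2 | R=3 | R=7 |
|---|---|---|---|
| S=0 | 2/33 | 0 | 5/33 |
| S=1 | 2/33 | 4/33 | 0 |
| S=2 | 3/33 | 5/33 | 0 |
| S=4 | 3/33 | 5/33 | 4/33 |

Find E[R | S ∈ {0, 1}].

55/13

P(S ∈ {0, 1}) = 13/33.
Σ R·P over the event = 2·(2/33) + 2·(2/33) + 3·(4/33) + 7·(5/33) = 5/3.
E[R | S ∈ {0, 1}] = (5/3) / (13/33) = 55/13.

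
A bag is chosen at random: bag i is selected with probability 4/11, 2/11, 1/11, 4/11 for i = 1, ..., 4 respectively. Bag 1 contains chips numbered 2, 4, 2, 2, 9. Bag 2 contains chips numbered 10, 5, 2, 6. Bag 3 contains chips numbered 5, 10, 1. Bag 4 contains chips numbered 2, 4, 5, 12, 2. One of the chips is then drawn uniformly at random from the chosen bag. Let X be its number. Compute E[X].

E[X | bag 1] = (2+4+2+2+9)/5 = 19/5.
E[X | bag 2] = (10+5+2+6)/4 = 23/4.
E[X | bag 3] = (5+10+1)/3 = 16/3.
E[X | bag 4] = (2+4+5+12+2)/5 = 5.
By the law of total expectation,
E[X] = (4/11)·(19/5) + (2/11)·(23/4) + (1/11)·(16/3) + (4/11)·(5) = 1561/330.

1561/330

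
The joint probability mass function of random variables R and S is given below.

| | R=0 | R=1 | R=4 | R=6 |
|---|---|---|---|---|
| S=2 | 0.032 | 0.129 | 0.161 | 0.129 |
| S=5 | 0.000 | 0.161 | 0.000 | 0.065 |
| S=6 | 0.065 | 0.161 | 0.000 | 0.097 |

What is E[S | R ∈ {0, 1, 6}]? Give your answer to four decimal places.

4.3480

P(R ∈ {0, 1, 6}) = 0.839.
Σ S·P over the event = 2·(0.032) + 6·(0.065) + 2·(0.129) + 5·(0.161) + 6·(0.161) + 2·(0.129) + 5·(0.065) + 6·(0.097) = 3.648.
E[S | R ∈ {0, 1, 6}] = (3.648) / (0.839) = 4.3480.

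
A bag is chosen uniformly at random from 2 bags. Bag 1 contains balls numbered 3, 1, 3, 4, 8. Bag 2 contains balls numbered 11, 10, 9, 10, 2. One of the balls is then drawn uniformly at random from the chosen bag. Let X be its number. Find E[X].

E[X | bag 1] = (3+1+3+4+8)/5 = 19/5.
E[X | bag 2] = (11+10+9+10+2)/5 = 42/5.
E[X] = (1/2)·(19/5) + (1/2)·(42/5) = 61/10.

61/10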